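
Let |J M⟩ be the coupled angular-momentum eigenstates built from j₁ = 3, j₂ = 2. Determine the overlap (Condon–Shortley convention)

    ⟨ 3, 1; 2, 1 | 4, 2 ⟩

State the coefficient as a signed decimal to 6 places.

−√(1/28) = -0.188982

j₁+j₂−J=1  J+j₁−j₂=5  J−j₁+j₂=3  j₁+j₂+J+1=10
(j₁±m₁, j₂±m₂, J±M) = (4,2,3,1,6,2)
P² = 5184/7
sum k=0..1:
  [0] +1/72 = 1/72
  [1] −1/48 = -1/48
S = -1/144
C² = P²·S² = 1/28 ; C = -0.188982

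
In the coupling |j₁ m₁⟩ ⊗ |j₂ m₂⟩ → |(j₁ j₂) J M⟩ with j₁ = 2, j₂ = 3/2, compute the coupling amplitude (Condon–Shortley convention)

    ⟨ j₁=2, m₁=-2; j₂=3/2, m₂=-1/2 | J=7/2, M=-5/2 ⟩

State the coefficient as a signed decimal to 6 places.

√[8·0!4!3!/8! · 0!4!1!2!1!6!] = √(6912/7)
  +(−1)^0/∏(0,0,4,1,0,2)! = 1/48  (running 1/48)
⟨..|..⟩ = √(6912/7)·(1/48) = +0.654654

+√(3/7) ≈ +0.654654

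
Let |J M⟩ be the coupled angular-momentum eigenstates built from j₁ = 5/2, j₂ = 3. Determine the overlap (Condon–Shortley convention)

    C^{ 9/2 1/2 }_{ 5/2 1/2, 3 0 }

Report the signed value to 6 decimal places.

+0.208063  (= +√(10/231))

√[10·1!4!5!/11! · 3!2!3!3!5!4!] = √(69120/77)
  +(−1)^0/∏(0,1,2,3,2,2)! = 1/48  (running 1/48)
  +(−1)^1/∏(1,0,1,2,3,3)! = -1/72  (running 1/144)
⟨..|..⟩ = √(69120/77)·(1/144) = +0.208063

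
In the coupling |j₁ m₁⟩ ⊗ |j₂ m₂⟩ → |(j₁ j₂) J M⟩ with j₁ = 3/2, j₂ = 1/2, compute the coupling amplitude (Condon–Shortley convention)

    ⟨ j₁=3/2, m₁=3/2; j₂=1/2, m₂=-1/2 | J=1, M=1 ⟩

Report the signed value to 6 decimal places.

+√(3/4) ≈ +0.866025

triangle: 1!×2!×0!/4! = 2/24
(j±m)!: 3!×0!×0!×1!×2!×0! = 12
prefactor² = (2J+1)×Δ×N² = 3
  k=0: +1/(0!×1!×0!×0!×2!×0!) = 1/2
Σ = 1/2  ⇒  CG² = 3×1/2² = 3/4
CG = +√(3/4) = +0.866025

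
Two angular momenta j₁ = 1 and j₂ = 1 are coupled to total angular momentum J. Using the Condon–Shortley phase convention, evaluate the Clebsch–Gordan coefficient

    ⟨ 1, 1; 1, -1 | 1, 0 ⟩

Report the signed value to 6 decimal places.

triangle: 1!×1!×1!/4! = 1/24
(j±m)!: 2!×0!×0!×2!×1!×1! = 4
prefactor² = (2J+1)×Δ×N² = 1/2
  k=0: +1/(0!×1!×0!×0!×1!×1!) = 1
Σ = 1  ⇒  CG² = 1/2×1² = 1/2
CG = +√(1/2) = +0.707107

+√(1/2) = +0.707107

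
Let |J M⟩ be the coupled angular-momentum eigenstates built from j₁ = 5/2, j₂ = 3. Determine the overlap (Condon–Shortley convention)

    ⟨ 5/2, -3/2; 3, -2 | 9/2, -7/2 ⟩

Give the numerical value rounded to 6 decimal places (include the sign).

√[10·1!4!5!/11! · 1!4!1!5!1!8!] = √(921600/11)
  +(−1)^0/∏(0,1,4,1,0,4)! = 1/576  (running 1/576)
  +(−1)^1/∏(1,0,3,0,1,5)! = -1/720  (running 1/2880)
⟨..|..⟩ = √(921600/11)·(1/2880) = +0.100504

+0.100504  (= +√(1/99))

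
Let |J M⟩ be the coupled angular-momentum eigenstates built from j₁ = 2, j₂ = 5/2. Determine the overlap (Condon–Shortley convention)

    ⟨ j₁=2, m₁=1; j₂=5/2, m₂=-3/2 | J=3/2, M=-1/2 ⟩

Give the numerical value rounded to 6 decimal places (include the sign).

triangle: 3!×1!×2!/7! = 12/5040
(j±m)!: 3!×1!×1!×4!×1!×2! = 288
prefactor² = (2J+1)×Δ×N² = 96/35
  k=0: +1/(0!×3!×1!×1!×0!×1!) = 1/6
  k=1: −1/(1!×2!×0!×0!×1!×2!) = -1/4
Σ = -1/12  ⇒  CG² = 96/35×(-1/12)² = 2/105
CG = −√(2/105) = -0.138013

-0.138013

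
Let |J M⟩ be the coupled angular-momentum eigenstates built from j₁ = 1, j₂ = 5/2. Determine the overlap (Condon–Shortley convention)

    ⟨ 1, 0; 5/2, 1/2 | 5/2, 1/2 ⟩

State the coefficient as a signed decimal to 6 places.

-0.169031  (= −√(1/35))

triangle: 1!·1!·4!/7! = 24/5040
(j±m)!: 1!·1!·3!·2!·3!·2! = 144
prefactor² = (2J+1)·Δ·N² = 144/35
  k=0: +1/(0!·1!·1!·3!·0!·1!) = 1/6
  k=1: −1/(1!·0!·0!·2!·1!·2!) = -1/4
Σ = -1/12  ⇒  CG² = 144/35·(-1/12)² = 1/35
CG = −√(1/35) = -0.169031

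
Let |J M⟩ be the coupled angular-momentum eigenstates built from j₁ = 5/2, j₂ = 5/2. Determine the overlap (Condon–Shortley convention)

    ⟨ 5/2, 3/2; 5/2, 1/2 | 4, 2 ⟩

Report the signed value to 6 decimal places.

triangle: 1!·4!·4!/10! = 576/3628800
(j±m)!: 4!·1!·3!·2!·6!·2! = 414720
prefactor² = (2J+1)·Δ·N² = 20736/35
  k=0: +1/(0!·1!·1!·3!·3!·1!) = 1/36
  k=1: −1/(1!·0!·0!·2!·4!·2!) = -1/96
Σ = 5/288  ⇒  CG² = 20736/35·5/288² = 5/28
CG = +√(5/28) = +0.422577

+0.422577  (= +√(5/28))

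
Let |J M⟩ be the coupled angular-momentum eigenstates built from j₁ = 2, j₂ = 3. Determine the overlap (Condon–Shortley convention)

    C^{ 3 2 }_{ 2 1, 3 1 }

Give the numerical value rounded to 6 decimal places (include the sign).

j₁+j₂−J=2  J+j₁−j₂=2  J−j₁+j₂=4  j₁+j₂+J+1=9
(j₁±m₁, j₂±m₂, J±M) = (3,1,4,2,5,1)
P² = 64
sum k=0..1:
  [0] +1/48 = 1/48
  [1] −1/12 = -1/12
S = -1/16
C² = P²·S² = 1/4 ; C = -0.500000

-0.500000  (= −√(1/4))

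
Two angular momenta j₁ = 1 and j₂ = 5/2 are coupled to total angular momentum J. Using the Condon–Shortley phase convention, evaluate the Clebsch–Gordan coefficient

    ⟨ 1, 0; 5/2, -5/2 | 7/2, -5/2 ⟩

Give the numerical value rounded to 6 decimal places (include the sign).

+√(2/7) ≈ +0.534522

√[8·0!2!5!/8! · 1!1!0!5!1!6!] = √(28800/7)
  +(−1)^0/∏(0,0,1,0,1,5)! = 1/120  (running 1/120)
⟨..|..⟩ = √(28800/7)·(1/120) = +0.534522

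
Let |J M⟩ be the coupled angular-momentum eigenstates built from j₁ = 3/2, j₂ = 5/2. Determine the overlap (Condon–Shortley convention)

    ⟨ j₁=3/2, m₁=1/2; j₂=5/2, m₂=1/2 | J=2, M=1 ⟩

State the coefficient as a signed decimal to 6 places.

-0.545545

√[5·2!1!3!/7! · 2!1!3!2!3!1!] = √(12/7)
  +(−1)^0/∏(0,2,1,3,0,0)! = 1/12  (running 1/12)
  +(−1)^1/∏(1,1,0,2,1,1)! = -1/2  (running -5/12)
⟨..|..⟩ = √(12/7)·(-5/12) = -0.545545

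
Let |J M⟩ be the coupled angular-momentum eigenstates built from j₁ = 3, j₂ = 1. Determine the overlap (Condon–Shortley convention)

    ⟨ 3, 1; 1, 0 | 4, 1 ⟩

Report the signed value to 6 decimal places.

+0.731925

triangle: 0!·6!·2!/9! = 1440/362880
(j±m)!: 4!·2!·1!·1!·5!·3! = 34560
prefactor² = (2J+1)·Δ·N² = 8640/7
  k=0: +1/(0!·0!·2!·1!·4!·1!) = 1/48
Σ = 1/48  ⇒  CG² = 8640/7·1/48² = 15/28
CG = +√(15/28) = +0.731925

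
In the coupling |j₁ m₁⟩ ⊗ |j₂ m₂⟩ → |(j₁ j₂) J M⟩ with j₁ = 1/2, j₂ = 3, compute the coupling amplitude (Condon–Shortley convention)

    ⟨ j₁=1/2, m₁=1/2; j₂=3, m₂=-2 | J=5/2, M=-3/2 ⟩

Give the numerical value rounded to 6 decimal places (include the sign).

+0.845154

√[6·1!0!5!/7! · 1!0!1!5!1!4!] = √(2880/7)
  +(−1)^0/∏(0,1,0,1,0,4)! = 1/24  (running 1/24)
⟨..|..⟩ = √(2880/7)·(1/24) = +0.845154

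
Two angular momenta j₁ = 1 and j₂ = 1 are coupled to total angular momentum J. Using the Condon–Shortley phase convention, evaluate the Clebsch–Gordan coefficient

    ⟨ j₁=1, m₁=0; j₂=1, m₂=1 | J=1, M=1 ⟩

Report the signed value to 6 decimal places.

-0.707107  (= −√(1/2))

triangle: 1!*1!*1!/4! = 1/24
(j±m)!: 1!*1!*2!*0!*2!*0! = 4
prefactor² = (2J+1)*Δ*N² = 1/2
  k=1: −1/(1!*0!*0!*1!*1!*0!) = -1
Σ = -1  ⇒  CG² = 1/2*(-1)² = 1/2
CG = −√(1/2) = -0.707107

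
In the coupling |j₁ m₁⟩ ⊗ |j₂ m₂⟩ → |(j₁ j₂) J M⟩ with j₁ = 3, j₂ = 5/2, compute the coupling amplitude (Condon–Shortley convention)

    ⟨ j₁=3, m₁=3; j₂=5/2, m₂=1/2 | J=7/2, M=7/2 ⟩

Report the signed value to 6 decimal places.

√[8·2!4!3!/10! · 6!0!3!2!7!0!] = √(27648)
  +(−1)^0/∏(0,2,0,3,4,0)! = 1/288  (running 1/288)
⟨..|..⟩ = √(27648)·(1/288) = +0.577350

+√(1/3) = +0.577350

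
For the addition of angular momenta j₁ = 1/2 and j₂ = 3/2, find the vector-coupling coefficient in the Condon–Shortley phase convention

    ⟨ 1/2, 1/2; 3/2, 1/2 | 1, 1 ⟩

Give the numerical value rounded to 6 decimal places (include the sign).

j₁+j₂−J=1  J+j₁−j₂=0  J−j₁+j₂=2  j₁+j₂+J+1=4
(j₁±m₁, j₂±m₂, J±M) = (1,0,2,1,2,0)
P² = 1
sum k=0..0:
  [0] +1/2 = 1/2
S = 1/2
C² = P²·S² = 1/4 ; C = +0.500000

+0.500000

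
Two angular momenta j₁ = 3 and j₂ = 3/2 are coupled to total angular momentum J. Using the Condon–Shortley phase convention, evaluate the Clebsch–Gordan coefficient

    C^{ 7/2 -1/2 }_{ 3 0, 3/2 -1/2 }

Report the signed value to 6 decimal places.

+0.308607

triangle: 1!·5!·2!/9! = 240/362880
(j±m)!: 3!·3!·1!·2!·3!·4! = 10368
prefactor² = (2J+1)·Δ·N² = 384/7
  k=0: +1/(0!·1!·3!·1!·2!·1!) = 1/12
  k=1: −1/(1!·0!·2!·0!·3!·2!) = -1/24
Σ = 1/24  ⇒  CG² = 384/7·1/24² = 2/21
CG = +√(2/21) = +0.308607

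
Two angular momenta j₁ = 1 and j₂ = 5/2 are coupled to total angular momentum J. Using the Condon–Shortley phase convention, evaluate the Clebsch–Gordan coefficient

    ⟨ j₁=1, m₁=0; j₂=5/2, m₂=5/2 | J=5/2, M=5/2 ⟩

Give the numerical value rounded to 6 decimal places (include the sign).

j₁+j₂−J=1  J+j₁−j₂=1  J−j₁+j₂=4  j₁+j₂+J+1=7
(j₁±m₁, j₂±m₂, J±M) = (1,1,5,0,5,0)
P² = 2880/7
sum k=1..1:
  [1] −1/24 = -1/24
S = -1/24
C² = P²·S² = 5/7 ; C = -0.845154

-0.845154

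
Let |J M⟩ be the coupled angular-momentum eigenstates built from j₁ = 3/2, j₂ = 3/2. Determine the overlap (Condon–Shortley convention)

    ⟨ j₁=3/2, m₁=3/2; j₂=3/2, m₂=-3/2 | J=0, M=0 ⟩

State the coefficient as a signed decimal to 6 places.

+0.500000  (= +√(1/4))

triangle: 3!×0!×0!/4! = 6/24
(j±m)!: 3!×0!×0!×3!×0!×0! = 36
prefactor² = (2J+1)×Δ×N² = 9
  k=0: +1/(0!×3!×0!×0!×0!×0!) = 1/6
Σ = 1/6  ⇒  CG² = 9×1/6² = 1/4
CG = +√(1/4) = +0.500000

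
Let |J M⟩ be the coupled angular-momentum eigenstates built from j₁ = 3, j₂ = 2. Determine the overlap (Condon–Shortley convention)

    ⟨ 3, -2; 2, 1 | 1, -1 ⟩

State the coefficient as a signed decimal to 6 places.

triangle: 4!*2!*0!/7! = 48/5040
(j±m)!: 1!*5!*3!*1!*0!*2! = 1440
prefactor² = (2J+1)*Δ*N² = 288/7
  k=3: −1/(3!*1!*2!*0!*0!*0!) = -1/12
Σ = -1/12  ⇒  CG² = 288/7*(-1/12)² = 2/7
CG = −√(2/7) = -0.534522

-0.534522  (= −√(2/7))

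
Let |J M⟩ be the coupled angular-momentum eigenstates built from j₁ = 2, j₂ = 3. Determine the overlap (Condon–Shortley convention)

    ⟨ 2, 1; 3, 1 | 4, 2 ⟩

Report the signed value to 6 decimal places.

+√(1/28) ≈ +0.188982

√[9·1!3!5!/10! · 3!1!4!2!6!2!] = √(5184/7)
  +(−1)^0/∏(0,1,1,4,2,1)! = 1/48  (running 1/48)
  +(−1)^1/∏(1,0,0,3,3,2)! = -1/72  (running 1/144)
⟨..|..⟩ = √(5184/7)·(1/144) = +0.188982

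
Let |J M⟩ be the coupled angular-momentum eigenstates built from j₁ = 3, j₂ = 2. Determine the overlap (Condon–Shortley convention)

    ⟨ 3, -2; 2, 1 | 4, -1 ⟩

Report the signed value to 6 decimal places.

−√(7/20) ≈ -0.591608

triangle: 1!×5!×3!/10! = 720/3628800
(j±m)!: 1!×5!×3!×1!×3!×5! = 518400
prefactor² = (2J+1)×Δ×N² = 6480/7
  k=0: +1/(0!×1!×5!×3!×0!×0!) = 1/720
  k=1: −1/(1!×0!×4!×2!×1!×1!) = -1/48
Σ = -7/360  ⇒  CG² = 6480/7×(-7/360)² = 7/20
CG = −√(7/20) = -0.591608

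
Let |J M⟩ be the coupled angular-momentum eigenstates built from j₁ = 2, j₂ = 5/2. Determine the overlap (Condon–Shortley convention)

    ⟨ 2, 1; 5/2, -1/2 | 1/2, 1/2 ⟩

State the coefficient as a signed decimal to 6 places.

j₁+j₂−J=4  J+j₁−j₂=0  J−j₁+j₂=1  j₁+j₂+J+1=6
(j₁±m₁, j₂±m₂, J±M) = (3,1,2,3,1,0)
P² = 24/5
sum k=1..1:
  [1] −1/6 = -1/6
S = -1/6
C² = P²·S² = 2/15 ; C = -0.365148

−√(2/15) ≈ -0.365148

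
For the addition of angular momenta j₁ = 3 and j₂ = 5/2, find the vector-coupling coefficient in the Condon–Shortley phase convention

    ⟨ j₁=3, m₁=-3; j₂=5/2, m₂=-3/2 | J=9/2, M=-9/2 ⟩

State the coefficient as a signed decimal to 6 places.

−√(6/11) ≈ -0.738549

√[10·1!5!4!/11! · 0!6!1!4!0!9!] = √(49766400/11)
  +(−1)^1/∏(1,0,5,0,0,4)! = -1/2880  (running -1/2880)
⟨..|..⟩ = √(49766400/11)·(-1/2880) = -0.738549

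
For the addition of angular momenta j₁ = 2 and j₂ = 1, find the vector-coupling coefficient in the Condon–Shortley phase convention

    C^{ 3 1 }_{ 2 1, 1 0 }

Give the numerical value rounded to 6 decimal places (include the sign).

j₁+j₂−J=0  J+j₁−j₂=4  J−j₁+j₂=2  j₁+j₂+J+1=7
(j₁±m₁, j₂±m₂, J±M) = (3,1,1,1,4,2)
P² = 96/5
sum k=0..0:
  [0] +1/6 = 1/6
S = 1/6
C² = P²·S² = 8/15 ; C = +0.730297

+0.730297  (= +√(8/15))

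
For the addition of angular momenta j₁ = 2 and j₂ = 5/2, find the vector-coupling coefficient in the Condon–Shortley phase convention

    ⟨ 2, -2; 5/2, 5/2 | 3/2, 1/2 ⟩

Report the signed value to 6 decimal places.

−√(8/21) ≈ -0.617213

√[4·3!1!2!/7! · 0!4!5!0!2!1!] = √(384/7)
  +(−1)^3/∏(3,0,1,2,0,0)! = -1/12  (running -1/12)
⟨..|..⟩ = √(384/7)·(-1/12) = -0.617213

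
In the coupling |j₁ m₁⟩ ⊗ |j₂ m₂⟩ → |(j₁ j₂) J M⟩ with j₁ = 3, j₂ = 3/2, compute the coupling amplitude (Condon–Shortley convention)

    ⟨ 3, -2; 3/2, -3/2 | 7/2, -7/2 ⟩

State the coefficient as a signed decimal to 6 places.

√[8·1!5!2!/9! · 1!5!0!3!0!7!] = √(19200)
  +(−1)^0/∏(0,1,5,0,0,2)! = 1/240  (running 1/240)
⟨..|..⟩ = √(19200)·(1/240) = +0.577350

+0.577350  (= +√(1/3))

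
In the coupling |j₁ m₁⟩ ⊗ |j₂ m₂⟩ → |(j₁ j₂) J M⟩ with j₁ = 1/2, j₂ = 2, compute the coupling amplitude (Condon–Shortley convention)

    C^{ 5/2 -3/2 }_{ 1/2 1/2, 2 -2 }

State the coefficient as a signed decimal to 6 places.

j₁+j₂−J=0  J+j₁−j₂=1  J−j₁+j₂=4  j₁+j₂+J+1=6
(j₁±m₁, j₂±m₂, J±M) = (1,0,0,4,1,4)
P² = 576/5
sum k=0..0:
  [0] +1/24 = 1/24
S = 1/24
C² = P²·S² = 1/5 ; C = +0.447214

+0.447214  (= +√(1/5))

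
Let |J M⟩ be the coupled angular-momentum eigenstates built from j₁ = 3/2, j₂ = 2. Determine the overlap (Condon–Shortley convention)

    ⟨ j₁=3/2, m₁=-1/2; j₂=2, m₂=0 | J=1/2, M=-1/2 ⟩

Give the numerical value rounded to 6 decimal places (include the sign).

+0.447214

triangle: 3!×0!×1!/5! = 6/120
(j±m)!: 1!×2!×2!×2!×0!×1! = 8
prefactor² = (2J+1)×Δ×N² = 4/5
  k=2: +1/(2!×1!×0!×0!×0!×1!) = 1/2
Σ = 1/2  ⇒  CG² = 4/5×1/2² = 1/5
CG = +√(1/5) = +0.447214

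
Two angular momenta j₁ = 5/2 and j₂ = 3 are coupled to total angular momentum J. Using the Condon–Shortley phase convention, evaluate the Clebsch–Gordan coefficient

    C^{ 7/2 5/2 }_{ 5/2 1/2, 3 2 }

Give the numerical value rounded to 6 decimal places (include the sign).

-0.178174

triangle: 2!×3!×4!/10! = 288/3628800
(j±m)!: 3!×2!×5!×1!×6!×1! = 1036800
prefactor² = (2J+1)×Δ×N² = 4608/7
  k=1: −1/(1!×1!×1!×4!×2!×0!) = -1/48
  k=2: +1/(2!×0!×0!×3!×3!×1!) = 1/72
Σ = -1/144  ⇒  CG² = 4608/7×(-1/144)² = 2/63
CG = −√(2/63) = -0.178174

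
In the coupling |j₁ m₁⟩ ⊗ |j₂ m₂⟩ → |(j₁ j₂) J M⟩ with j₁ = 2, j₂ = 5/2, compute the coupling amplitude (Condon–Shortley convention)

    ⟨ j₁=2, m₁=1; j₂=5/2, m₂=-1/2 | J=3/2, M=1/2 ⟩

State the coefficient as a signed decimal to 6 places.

-0.487950  (= −√(5/21))

j₁+j₂−J=3  J+j₁−j₂=1  J−j₁+j₂=2  j₁+j₂+J+1=7
(j₁±m₁, j₂±m₂, J±M) = (3,1,2,3,2,1)
P² = 48/35
sum k=0..1:
  [0] +1/12 = 1/12
  [1] −1/2 = -1/2
S = -5/12
C² = P²·S² = 5/21 ; C = -0.487950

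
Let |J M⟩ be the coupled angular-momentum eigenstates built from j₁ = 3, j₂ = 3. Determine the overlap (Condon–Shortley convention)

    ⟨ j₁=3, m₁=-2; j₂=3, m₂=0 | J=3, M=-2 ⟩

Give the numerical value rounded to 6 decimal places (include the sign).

√[7·3!3!3!/10! · 1!5!3!3!1!5!] = √(216)
  +(−1)^2/∏(2,1,3,1,0,2)! = 1/24  (running 1/24)
  +(−1)^3/∏(3,0,2,0,1,3)! = -1/72  (running 1/36)
⟨..|..⟩ = √(216)·(1/36) = +0.408248

+√(1/6) = +0.408248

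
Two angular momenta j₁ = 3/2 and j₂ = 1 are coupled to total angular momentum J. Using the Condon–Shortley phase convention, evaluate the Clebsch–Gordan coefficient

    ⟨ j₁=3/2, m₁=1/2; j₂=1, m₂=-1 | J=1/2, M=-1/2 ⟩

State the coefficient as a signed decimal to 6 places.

+0.408248  (= +√(1/6))

triangle: 2!×1!×0!/4! = 2/24
(j±m)!: 2!×1!×0!×2!×0!×1! = 4
prefactor² = (2J+1)×Δ×N² = 2/3
  k=0: +1/(0!×2!×1!×0!×0!×0!) = 1/2
Σ = 1/2  ⇒  CG² = 2/3×1/2² = 1/6
CG = +√(1/6) = +0.408248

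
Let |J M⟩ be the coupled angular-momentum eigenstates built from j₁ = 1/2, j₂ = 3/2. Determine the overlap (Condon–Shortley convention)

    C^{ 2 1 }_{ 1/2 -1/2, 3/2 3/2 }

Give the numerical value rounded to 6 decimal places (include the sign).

triangle: 0!×1!×3!/5! = 6/120
(j±m)!: 0!×1!×3!×0!×3!×1! = 36
prefactor² = (2J+1)×Δ×N² = 9
  k=0: +1/(0!×0!×1!×3!×0!×0!) = 1/6
Σ = 1/6  ⇒  CG² = 9×1/6² = 1/4
CG = +√(1/4) = +0.500000

+0.500000  (= +√(1/4))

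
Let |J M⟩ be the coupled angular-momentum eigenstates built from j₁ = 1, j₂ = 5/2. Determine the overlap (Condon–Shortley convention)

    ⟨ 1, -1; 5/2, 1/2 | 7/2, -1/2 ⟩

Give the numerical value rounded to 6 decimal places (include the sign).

+√(2/7) ≈ +0.534522

triangle: 0!·2!·5!/8! = 240/40320
(j±m)!: 0!·2!·3!·2!·3!·4! = 3456
prefactor² = (2J+1)·Δ·N² = 1152/7
  k=0: +1/(0!·0!·2!·3!·0!·2!) = 1/24
Σ = 1/24  ⇒  CG² = 1152/7·1/24² = 2/7
CG = +√(2/7) = +0.534522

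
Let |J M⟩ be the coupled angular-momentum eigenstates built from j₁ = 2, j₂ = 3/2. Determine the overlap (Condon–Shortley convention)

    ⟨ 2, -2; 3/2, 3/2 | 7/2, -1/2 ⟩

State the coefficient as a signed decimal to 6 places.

j₁+j₂−J=0  J+j₁−j₂=4  J−j₁+j₂=3  j₁+j₂+J+1=8
(j₁±m₁, j₂±m₂, J±M) = (0,4,3,0,3,4)
P² = 20736/35
sum k=0..0:
  [0] +1/144 = 1/144
S = 1/144
C² = P²·S² = 1/35 ; C = +0.169031

+√(1/35) = +0.169031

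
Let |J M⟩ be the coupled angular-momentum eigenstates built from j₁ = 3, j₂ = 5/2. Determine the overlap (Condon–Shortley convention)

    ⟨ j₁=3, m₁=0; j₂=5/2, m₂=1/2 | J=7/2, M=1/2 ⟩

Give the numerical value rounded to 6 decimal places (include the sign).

-0.436436  (= −√(4/21))

triangle: 2!·4!·3!/10! = 288/3628800
(j±m)!: 3!·3!·3!·2!·4!·3! = 62208
prefactor² = (2J+1)·Δ·N² = 6912/175
  k=0: +1/(0!·2!·3!·3!·1!·0!) = 1/72
  k=1: −1/(1!·1!·2!·2!·2!·1!) = -1/8
  k=2: +1/(2!·0!·1!·1!·3!·2!) = 1/24
Σ = -5/72  ⇒  CG² = 6912/175·(-5/72)² = 4/21
CG = −√(4/21) = -0.436436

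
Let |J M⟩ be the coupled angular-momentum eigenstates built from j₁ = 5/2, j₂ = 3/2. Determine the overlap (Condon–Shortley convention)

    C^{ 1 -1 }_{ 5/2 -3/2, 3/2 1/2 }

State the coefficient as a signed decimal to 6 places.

+0.547723  (= +√(3/10))

triangle: 3!·2!·0!/6! = 12/720
(j±m)!: 1!·4!·2!·1!·0!·2! = 96
prefactor² = (2J+1)·Δ·N² = 24/5
  k=2: +1/(2!·1!·2!·0!·0!·0!) = 1/4
Σ = 1/4  ⇒  CG² = 24/5·1/4² = 3/10
CG = +√(3/10) = +0.547723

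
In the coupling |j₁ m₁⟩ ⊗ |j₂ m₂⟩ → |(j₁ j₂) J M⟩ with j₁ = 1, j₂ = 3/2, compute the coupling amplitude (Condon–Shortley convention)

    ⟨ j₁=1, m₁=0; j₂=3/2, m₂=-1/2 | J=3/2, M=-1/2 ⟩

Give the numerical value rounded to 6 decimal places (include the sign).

+0.258199  (= +√(1/15))

j₁+j₂−J=1  J+j₁−j₂=1  J−j₁+j₂=2  j₁+j₂+J+1=5
(j₁±m₁, j₂±m₂, J±M) = (1,1,1,2,1,2)
P² = 4/15
sum k=0..1:
  [0] +1/1 = 1
  [1] −1/2 = -1/2
S = 1/2
C² = P²·S² = 1/15 ; C = +0.258199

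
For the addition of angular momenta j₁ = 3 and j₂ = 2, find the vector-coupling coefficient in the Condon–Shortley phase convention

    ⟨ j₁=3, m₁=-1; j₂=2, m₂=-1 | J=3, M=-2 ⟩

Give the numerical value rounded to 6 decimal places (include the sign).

triangle: 2!*4!*2!/9! = 96/362880
(j±m)!: 2!*4!*1!*3!*1!*5! = 34560
prefactor² = (2J+1)*Δ*N² = 64
  k=0: +1/(0!*2!*4!*1!*0!*1!) = 1/48
  k=1: −1/(1!*1!*3!*0!*1!*2!) = -1/12
Σ = -1/16  ⇒  CG² = 64*(-1/16)² = 1/4
CG = −√(1/4) = -0.500000

-0.500000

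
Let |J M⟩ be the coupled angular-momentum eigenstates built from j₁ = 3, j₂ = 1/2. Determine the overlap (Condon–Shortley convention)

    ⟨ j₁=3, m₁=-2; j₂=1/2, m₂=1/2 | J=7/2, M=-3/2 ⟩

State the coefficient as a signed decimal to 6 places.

+0.534522  (= +√(2/7))

√[8·0!6!1!/8! · 1!5!1!0!2!5!] = √(28800/7)
  +(−1)^0/∏(0,0,5,1,1,0)! = 1/120  (running 1/120)
⟨..|..⟩ = √(28800/7)·(1/120) = +0.534522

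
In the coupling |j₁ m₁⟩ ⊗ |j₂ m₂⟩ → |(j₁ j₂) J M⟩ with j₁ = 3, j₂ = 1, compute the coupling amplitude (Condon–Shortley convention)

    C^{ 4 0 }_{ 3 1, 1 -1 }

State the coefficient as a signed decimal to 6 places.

+0.462910  (= +√(3/14))

triangle: 0!×6!×2!/9! = 1440/362880
(j±m)!: 4!×2!×0!×2!×4!×4! = 55296
prefactor² = (2J+1)×Δ×N² = 13824/7
  k=0: +1/(0!×0!×2!×0!×4!×2!) = 1/96
Σ = 1/96  ⇒  CG² = 13824/7×1/96² = 3/14
CG = +√(3/14) = +0.462910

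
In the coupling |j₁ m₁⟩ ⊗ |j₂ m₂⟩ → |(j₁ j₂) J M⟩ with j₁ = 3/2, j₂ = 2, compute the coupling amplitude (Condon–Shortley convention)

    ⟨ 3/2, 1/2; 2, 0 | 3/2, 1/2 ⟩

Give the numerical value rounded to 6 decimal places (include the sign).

triangle: 2!*1!*2!/6! = 4/720
(j±m)!: 2!*1!*2!*2!*2!*1! = 16
prefactor² = (2J+1)*Δ*N² = 16/45
  k=0: +1/(0!*2!*1!*2!*0!*0!) = 1/4
  k=1: −1/(1!*1!*0!*1!*1!*1!) = -1
Σ = -3/4  ⇒  CG² = 16/45*(-3/4)² = 1/5
CG = −√(1/5) = -0.447214

-0.447214  (= −√(1/5))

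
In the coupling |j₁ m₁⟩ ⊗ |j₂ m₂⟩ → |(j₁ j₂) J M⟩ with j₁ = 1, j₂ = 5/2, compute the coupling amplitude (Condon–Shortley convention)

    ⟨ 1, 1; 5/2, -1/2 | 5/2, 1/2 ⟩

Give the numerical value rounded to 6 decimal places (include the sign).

√[6·1!1!4!/7! · 2!0!2!3!3!2!] = √(288/35)
  +(−1)^0/∏(0,1,0,2,1,2)! = 1/4  (running 1/4)
⟨..|..⟩ = √(288/35)·(1/4) = +0.717137

+√(18/35) = +0.717137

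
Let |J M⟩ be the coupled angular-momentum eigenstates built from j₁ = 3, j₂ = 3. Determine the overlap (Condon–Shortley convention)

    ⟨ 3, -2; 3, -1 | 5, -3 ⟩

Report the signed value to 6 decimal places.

triangle: 1!*5!*5!/12! = 14400/479001600
(j±m)!: 1!*5!*2!*4!*2!*8! = 464486400
prefactor² = (2J+1)*Δ*N² = 153600
  k=0: +1/(0!*1!*5!*2!*0!*3!) = 1/1440
  k=1: −1/(1!*0!*4!*1!*1!*4!) = -1/576
Σ = -1/960  ⇒  CG² = 153600*(-1/960)² = 1/6
CG = −√(1/6) = -0.408248

-0.408248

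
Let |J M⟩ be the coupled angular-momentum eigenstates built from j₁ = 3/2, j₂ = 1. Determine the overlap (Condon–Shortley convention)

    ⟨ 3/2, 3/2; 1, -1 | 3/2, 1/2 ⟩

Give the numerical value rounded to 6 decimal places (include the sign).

j₁+j₂−J=1  J+j₁−j₂=2  J−j₁+j₂=1  j₁+j₂+J+1=5
(j₁±m₁, j₂±m₂, J±M) = (3,0,0,2,2,1)
P² = 8/5
sum k=0..0:
  [0] +1/2 = 1/2
S = 1/2
C² = P²·S² = 2/5 ; C = +0.632456

+0.632456  (= +√(2/5))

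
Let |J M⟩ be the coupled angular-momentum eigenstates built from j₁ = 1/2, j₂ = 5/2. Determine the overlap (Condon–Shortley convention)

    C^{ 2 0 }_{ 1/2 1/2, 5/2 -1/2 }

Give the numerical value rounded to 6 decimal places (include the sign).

+√(1/2) = +0.707107

√[5·1!0!4!/6! · 1!0!2!3!2!2!] = √(8)
  +(−1)^0/∏(0,1,0,2,0,2)! = 1/4  (running 1/4)
⟨..|..⟩ = √(8)·(1/4) = +0.707107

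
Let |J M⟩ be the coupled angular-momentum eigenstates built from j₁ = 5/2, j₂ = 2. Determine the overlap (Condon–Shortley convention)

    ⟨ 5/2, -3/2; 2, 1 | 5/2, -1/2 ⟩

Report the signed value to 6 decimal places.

j₁+j₂−J=2  J+j₁−j₂=3  J−j₁+j₂=2  j₁+j₂+J+1=8
(j₁±m₁, j₂±m₂, J±M) = (1,4,3,1,2,3)
P² = 216/35
sum k=1..2:
  [1] −1/12 = -1/12
  [2] +1/4 = 1/4
S = 1/6
C² = P²·S² = 6/35 ; C = +0.414039

+√(6/35) = +0.414039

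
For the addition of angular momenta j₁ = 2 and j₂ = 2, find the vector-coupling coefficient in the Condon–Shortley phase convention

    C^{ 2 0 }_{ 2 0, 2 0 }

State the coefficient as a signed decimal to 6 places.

√[5·2!2!2!/7! · 2!2!2!2!2!2!] = √(32/63)
  +(−1)^0/∏(0,2,2,2,0,0)! = 1/8  (running 1/8)
  +(−1)^1/∏(1,1,1,1,1,1)! = -1  (running -7/8)
  +(−1)^2/∏(2,0,0,0,2,2)! = 1/8  (running -3/4)
⟨..|..⟩ = √(32/63)·(-3/4) = -0.534522

-0.534522  (= −√(2/7))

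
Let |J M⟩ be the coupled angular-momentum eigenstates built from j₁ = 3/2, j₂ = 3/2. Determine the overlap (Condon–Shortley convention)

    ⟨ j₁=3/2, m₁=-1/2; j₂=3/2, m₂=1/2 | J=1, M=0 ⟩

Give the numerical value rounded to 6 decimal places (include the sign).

−√(1/20) = -0.223607

j₁+j₂−J=2  J+j₁−j₂=1  J−j₁+j₂=1  j₁+j₂+J+1=5
(j₁±m₁, j₂±m₂, J±M) = (1,2,2,1,1,1)
P² = 1/5
sum k=1..2:
  [1] −1/1 = -1
  [2] +1/2 = 1/2
S = -1/2
C² = P²·S² = 1/20 ; C = -0.223607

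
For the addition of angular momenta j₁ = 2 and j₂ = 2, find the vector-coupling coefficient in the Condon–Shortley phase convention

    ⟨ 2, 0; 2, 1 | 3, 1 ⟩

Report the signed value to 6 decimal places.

-0.447214

√[7·1!3!3!/8! · 2!2!3!1!4!2!] = √(36/5)
  +(−1)^0/∏(0,1,2,3,1,0)! = 1/12  (running 1/12)
  +(−1)^1/∏(1,0,1,2,2,1)! = -1/4  (running -1/6)
⟨..|..⟩ = √(36/5)·(-1/6) = -0.447214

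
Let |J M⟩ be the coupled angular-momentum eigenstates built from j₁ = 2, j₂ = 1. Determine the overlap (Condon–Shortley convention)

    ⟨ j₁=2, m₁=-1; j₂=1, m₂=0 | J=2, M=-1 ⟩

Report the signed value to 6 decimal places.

−√(1/6) ≈ -0.408248

triangle: 1!×3!×1!/6! = 6/720
(j±m)!: 1!×3!×1!×1!×1!×3! = 36
prefactor² = (2J+1)×Δ×N² = 3/2
  k=0: +1/(0!×1!×3!×1!×0!×0!) = 1/6
  k=1: −1/(1!×0!×2!×0!×1!×1!) = -1/2
Σ = -1/3  ⇒  CG² = 3/2×(-1/3)² = 1/6
CG = −√(1/6) = -0.408248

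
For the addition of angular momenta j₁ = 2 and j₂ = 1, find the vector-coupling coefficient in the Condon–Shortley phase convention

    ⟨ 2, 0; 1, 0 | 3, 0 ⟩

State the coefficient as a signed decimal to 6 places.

+√(3/5) ≈ +0.774597

triangle: 0!·4!·2!/7! = 48/5040
(j±m)!: 2!·2!·1!·1!·3!·3! = 144
prefactor² = (2J+1)·Δ·N² = 48/5
  k=0: +1/(0!·0!·2!·1!·2!·1!) = 1/4
Σ = 1/4  ⇒  CG² = 48/5·1/4² = 3/5
CG = +√(3/5) = +0.774597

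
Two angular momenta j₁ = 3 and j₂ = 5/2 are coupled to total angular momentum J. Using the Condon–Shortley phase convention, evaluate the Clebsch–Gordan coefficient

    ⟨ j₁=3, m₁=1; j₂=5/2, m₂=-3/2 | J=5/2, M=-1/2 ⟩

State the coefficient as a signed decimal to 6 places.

−√(1/35) = -0.169031

j₁+j₂−J=3  J+j₁−j₂=3  J−j₁+j₂=2  j₁+j₂+J+1=9
(j₁±m₁, j₂±m₂, J±M) = (4,2,1,4,2,3)
P² = 576/35
sum k=0..1:
  [0] +1/12 = 1/12
  [1] −1/8 = -1/8
S = -1/24
C² = P²·S² = 1/35 ; C = -0.169031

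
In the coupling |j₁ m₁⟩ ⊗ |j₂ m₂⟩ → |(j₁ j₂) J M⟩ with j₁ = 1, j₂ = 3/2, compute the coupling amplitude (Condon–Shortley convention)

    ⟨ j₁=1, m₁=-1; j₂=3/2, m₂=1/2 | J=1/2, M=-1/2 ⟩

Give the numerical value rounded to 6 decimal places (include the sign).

√[2·2!0!1!/4! · 0!2!2!1!0!1!] = √(2/3)
  +(−1)^2/∏(2,0,0,0,0,1)! = 1/2  (running 1/2)
⟨..|..⟩ = √(2/3)·(1/2) = +0.408248

+0.408248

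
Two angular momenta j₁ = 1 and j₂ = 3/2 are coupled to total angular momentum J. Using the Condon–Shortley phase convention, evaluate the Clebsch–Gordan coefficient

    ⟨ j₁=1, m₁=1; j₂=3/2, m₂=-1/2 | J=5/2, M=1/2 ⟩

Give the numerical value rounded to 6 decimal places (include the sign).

+0.547723  (= +√(3/10))

√[6·0!2!3!/6! · 2!0!1!2!3!2!] = √(24/5)
  +(−1)^0/∏(0,0,0,1,2,2)! = 1/4  (running 1/4)
⟨..|..⟩ = √(24/5)·(1/4) = +0.547723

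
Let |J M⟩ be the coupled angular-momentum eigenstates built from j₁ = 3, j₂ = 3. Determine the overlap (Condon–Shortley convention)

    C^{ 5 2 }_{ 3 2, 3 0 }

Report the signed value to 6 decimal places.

+0.577350  (= +√(1/3))

j₁+j₂−J=1  J+j₁−j₂=5  J−j₁+j₂=5  j₁+j₂+J+1=12
(j₁±m₁, j₂±m₂, J±M) = (5,1,3,3,7,3)
P² = 43200
sum k=0..1:
  [0] +1/288 = 1/288
  [1] −1/1440 = -1/1440
S = 1/360
C² = P²·S² = 1/3 ; C = +0.577350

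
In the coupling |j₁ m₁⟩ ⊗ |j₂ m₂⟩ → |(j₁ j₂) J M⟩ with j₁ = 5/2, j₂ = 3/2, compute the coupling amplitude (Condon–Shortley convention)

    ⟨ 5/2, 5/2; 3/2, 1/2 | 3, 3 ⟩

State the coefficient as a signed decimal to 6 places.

+√(5/8) ≈ +0.790569

√[7·1!4!2!/8! · 5!0!2!1!6!0!] = √(1440)
  +(−1)^0/∏(0,1,0,2,4,0)! = 1/48  (running 1/48)
⟨..|..⟩ = √(1440)·(1/48) = +0.790569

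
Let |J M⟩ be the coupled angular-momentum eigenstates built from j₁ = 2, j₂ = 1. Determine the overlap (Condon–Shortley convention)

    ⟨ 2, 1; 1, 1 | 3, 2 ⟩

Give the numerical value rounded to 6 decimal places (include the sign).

+0.816497

√[7·0!4!2!/7! · 3!1!2!0!5!1!] = √(96)
  +(−1)^0/∏(0,0,1,2,3,0)! = 1/12  (running 1/12)
⟨..|..⟩ = √(96)·(1/12) = +0.816497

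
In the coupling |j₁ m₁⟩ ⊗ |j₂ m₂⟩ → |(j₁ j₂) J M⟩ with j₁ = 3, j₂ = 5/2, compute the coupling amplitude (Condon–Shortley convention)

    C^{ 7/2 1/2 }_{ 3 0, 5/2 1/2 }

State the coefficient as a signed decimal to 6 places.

−√(4/21) = -0.436436

j₁+j₂−J=2  J+j₁−j₂=4  J−j₁+j₂=3  j₁+j₂+J+1=10
(j₁±m₁, j₂±m₂, J±M) = (3,3,3,2,4,3)
P² = 6912/175
sum k=0..2:
  [0] +1/72 = 1/72
  [1] −1/8 = -1/8
  [2] +1/24 = 1/24
S = -5/72
C² = P²·S² = 4/21 ; C = -0.436436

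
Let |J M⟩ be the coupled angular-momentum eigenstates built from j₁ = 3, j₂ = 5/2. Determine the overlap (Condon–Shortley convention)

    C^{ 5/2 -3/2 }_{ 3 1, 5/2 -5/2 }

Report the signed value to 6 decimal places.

+0.534522

triangle: 3!·3!·2!/9! = 72/362880
(j±m)!: 4!·2!·0!·5!·1!·4! = 138240
prefactor² = (2J+1)·Δ·N² = 1152/7
  k=0: +1/(0!·3!·2!·0!·1!·2!) = 1/24
Σ = 1/24  ⇒  CG² = 1152/7·1/24² = 2/7
CG = +√(2/7) = +0.534522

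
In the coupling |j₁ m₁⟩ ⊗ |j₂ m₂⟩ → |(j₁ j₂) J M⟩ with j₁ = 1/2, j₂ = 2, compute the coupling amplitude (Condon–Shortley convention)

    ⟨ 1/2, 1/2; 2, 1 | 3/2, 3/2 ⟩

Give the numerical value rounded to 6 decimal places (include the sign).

triangle: 1!·0!·3!/5! = 6/120
(j±m)!: 1!·0!·3!·1!·3!·0! = 36
prefactor² = (2J+1)·Δ·N² = 36/5
  k=0: +1/(0!·1!·0!·3!·0!·0!) = 1/6
Σ = 1/6  ⇒  CG² = 36/5·1/6² = 1/5
CG = +√(1/5) = +0.447214

+√(1/5) = +0.447214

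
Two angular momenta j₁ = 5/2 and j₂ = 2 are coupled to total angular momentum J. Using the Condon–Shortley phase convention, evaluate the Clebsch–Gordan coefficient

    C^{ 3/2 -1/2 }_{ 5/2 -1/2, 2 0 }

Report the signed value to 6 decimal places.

+√(2/35) = +0.239046

j₁+j₂−J=3  J+j₁−j₂=2  J−j₁+j₂=1  j₁+j₂+J+1=7
(j₁±m₁, j₂±m₂, J±M) = (2,3,2,2,1,2)
P² = 32/35
sum k=1..2:
  [1] −1/4 = -1/4
  [2] +1/2 = 1/2
S = 1/4
C² = P²·S² = 2/35 ; C = +0.239046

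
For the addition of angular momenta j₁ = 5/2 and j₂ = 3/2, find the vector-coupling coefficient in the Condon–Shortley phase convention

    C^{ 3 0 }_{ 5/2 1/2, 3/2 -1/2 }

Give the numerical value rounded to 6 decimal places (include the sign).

+0.447214  (= +√(1/5))

j₁+j₂−J=1  J+j₁−j₂=4  J−j₁+j₂=2  j₁+j₂+J+1=8
(j₁±m₁, j₂±m₂, J±M) = (3,2,1,2,3,3)
P² = 36/5
sum k=0..1:
  [0] +1/4 = 1/4
  [1] −1/12 = -1/12
S = 1/6
C² = P²·S² = 1/5 ; C = +0.447214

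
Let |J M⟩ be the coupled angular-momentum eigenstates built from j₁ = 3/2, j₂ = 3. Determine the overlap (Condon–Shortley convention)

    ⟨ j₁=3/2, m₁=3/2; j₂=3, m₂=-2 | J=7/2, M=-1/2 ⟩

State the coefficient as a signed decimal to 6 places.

+0.487950  (= +√(5/21))

√[8·1!2!5!/9! · 3!0!1!5!3!4!] = √(3840/7)
  +(−1)^0/∏(0,1,0,1,2,4)! = 1/48  (running 1/48)
⟨..|..⟩ = √(3840/7)·(1/48) = +0.487950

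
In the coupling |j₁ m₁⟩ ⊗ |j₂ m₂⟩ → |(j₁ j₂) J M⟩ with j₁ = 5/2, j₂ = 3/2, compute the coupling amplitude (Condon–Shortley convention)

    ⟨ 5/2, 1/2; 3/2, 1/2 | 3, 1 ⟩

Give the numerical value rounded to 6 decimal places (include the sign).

√[7·1!4!2!/8! · 3!2!2!1!4!2!] = √(48/5)
  +(−1)^0/∏(0,1,2,2,2,0)! = 1/8  (running 1/8)
  +(−1)^1/∏(1,0,1,1,3,1)! = -1/6  (running -1/24)
⟨..|..⟩ = √(48/5)·(-1/24) = -0.129099

-0.129099  (= −√(1/60))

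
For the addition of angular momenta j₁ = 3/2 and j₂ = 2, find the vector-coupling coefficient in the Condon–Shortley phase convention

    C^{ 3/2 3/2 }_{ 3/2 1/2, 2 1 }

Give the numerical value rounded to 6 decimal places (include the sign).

−√(2/5) = -0.632456

triangle: 2!×1!×2!/6! = 4/720
(j±m)!: 2!×1!×3!×1!×3!×0! = 72
prefactor² = (2J+1)×Δ×N² = 8/5
  k=1: −1/(1!×1!×0!×2!×1!×0!) = -1/2
Σ = -1/2  ⇒  CG² = 8/5×(-1/2)² = 2/5
CG = −√(2/5) = -0.632456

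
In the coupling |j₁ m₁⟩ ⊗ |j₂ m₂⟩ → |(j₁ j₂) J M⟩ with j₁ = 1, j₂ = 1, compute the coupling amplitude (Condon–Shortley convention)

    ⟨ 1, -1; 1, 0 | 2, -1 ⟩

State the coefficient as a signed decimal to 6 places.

+√(1/2) ≈ +0.707107

√[5·0!2!2!/5! · 0!2!1!1!1!3!] = √(2)
  +(−1)^0/∏(0,0,2,1,0,1)! = 1/2  (running 1/2)
⟨..|..⟩ = √(2)·(1/2) = +0.707107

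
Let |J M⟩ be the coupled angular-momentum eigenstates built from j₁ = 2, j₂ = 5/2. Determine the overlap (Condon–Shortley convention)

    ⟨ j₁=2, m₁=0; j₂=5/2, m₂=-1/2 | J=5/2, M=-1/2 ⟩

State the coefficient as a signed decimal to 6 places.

j₁+j₂−J=2  J+j₁−j₂=2  J−j₁+j₂=3  j₁+j₂+J+1=8
(j₁±m₁, j₂±m₂, J±M) = (2,2,2,3,2,3)
P² = 72/35
sum k=0..2:
  [0] +1/8 = 1/8
  [1] −1/2 = -1/2
  [2] +1/24 = 1/24
S = -1/3
C² = P²·S² = 8/35 ; C = -0.478091

−√(8/35) ≈ -0.478091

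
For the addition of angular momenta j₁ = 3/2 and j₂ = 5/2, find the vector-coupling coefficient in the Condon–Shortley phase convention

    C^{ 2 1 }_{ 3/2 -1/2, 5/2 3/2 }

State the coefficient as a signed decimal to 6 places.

+0.154303  (= +√(1/42))

triangle: 2!·1!·3!/7! = 12/5040
(j±m)!: 1!·2!·4!·1!·3!·1! = 288
prefactor² = (2J+1)·Δ·N² = 24/7
  k=1: −1/(1!·1!·1!·3!·0!·0!) = -1/6
  k=2: +1/(2!·0!·0!·2!·1!·1!) = 1/4
Σ = 1/12  ⇒  CG² = 24/7·1/12² = 1/42
CG = +√(1/42) = +0.154303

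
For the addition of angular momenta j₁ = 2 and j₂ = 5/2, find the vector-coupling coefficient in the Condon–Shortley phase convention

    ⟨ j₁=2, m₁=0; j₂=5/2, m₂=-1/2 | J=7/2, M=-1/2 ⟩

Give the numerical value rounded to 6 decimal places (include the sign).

triangle: 1!×3!×4!/9! = 144/362880
(j±m)!: 2!×2!×2!×3!×3!×4! = 6912
prefactor² = (2J+1)×Δ×N² = 768/35
  k=0: +1/(0!×1!×2!×2!×1!×2!) = 1/8
  k=1: −1/(1!×0!×1!×1!×2!×3!) = -1/12
Σ = 1/24  ⇒  CG² = 768/35×1/24² = 4/105
CG = +√(4/105) = +0.195180

+√(4/105) ≈ +0.195180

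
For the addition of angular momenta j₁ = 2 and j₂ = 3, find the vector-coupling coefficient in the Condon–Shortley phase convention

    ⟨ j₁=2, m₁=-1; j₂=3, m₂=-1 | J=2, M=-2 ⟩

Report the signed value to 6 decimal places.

triangle: 3!*1!*3!/8! = 36/40320
(j±m)!: 1!*3!*2!*4!*0!*4! = 6912
prefactor² = (2J+1)*Δ*N² = 216/7
  k=2: +1/(2!*1!*1!*0!*0!*3!) = 1/12
Σ = 1/12  ⇒  CG² = 216/7*1/12² = 3/14
CG = +√(3/14) = +0.462910

+√(3/14) ≈ +0.462910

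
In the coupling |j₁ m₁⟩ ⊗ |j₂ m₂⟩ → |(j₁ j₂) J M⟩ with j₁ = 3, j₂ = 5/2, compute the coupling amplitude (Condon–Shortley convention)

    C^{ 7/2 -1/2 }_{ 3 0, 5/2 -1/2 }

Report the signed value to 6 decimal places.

j₁+j₂−J=2  J+j₁−j₂=4  J−j₁+j₂=3  j₁+j₂+J+1=10
(j₁±m₁, j₂±m₂, J±M) = (3,3,2,3,3,4)
P² = 6912/175
sum k=0..2:
  [0] +1/24 = 1/24
  [1] −1/8 = -1/8
  [2] +1/72 = 1/72
S = -5/72
C² = P²·S² = 4/21 ; C = -0.436436

-0.436436  (= −√(4/21))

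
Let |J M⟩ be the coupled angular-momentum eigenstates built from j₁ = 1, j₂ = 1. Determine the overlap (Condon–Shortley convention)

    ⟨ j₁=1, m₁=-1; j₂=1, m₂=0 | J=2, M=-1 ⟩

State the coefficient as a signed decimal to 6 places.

√[5·0!2!2!/5! · 0!2!1!1!1!3!] = √(2)
  +(−1)^0/∏(0,0,2,1,0,1)! = 1/2  (running 1/2)
⟨..|..⟩ = √(2)·(1/2) = +0.707107

+0.707107  (= +√(1/2))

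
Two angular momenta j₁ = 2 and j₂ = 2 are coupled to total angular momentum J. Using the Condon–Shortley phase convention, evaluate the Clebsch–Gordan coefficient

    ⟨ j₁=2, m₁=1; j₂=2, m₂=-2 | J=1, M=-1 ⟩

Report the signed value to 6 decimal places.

triangle: 3!·1!·1!/6! = 6/720
(j±m)!: 3!·1!·0!·4!·0!·2! = 288
prefactor² = (2J+1)·Δ·N² = 36/5
  k=0: +1/(0!·3!·1!·0!·0!·1!) = 1/6
Σ = 1/6  ⇒  CG² = 36/5·1/6² = 1/5
CG = +√(1/5) = +0.447214

+0.447214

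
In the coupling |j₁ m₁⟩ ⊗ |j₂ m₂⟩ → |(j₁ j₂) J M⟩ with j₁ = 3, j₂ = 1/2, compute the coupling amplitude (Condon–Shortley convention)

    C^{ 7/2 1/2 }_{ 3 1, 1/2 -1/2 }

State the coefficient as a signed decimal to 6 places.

√[8·0!6!1!/8! · 4!2!0!1!4!3!] = √(6912/7)
  +(−1)^0/∏(0,0,2,0,4,1)! = 1/48  (running 1/48)
⟨..|..⟩ = √(6912/7)·(1/48) = +0.654654

+√(3/7) ≈ +0.654654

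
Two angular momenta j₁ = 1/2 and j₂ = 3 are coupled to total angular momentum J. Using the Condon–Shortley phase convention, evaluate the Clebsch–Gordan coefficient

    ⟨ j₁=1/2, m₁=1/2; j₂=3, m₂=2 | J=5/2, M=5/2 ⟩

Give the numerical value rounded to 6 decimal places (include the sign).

+√(1/7) = +0.377964

√[6·1!0!5!/7! · 1!0!5!1!5!0!] = √(14400/7)
  +(−1)^0/∏(0,1,0,5,0,0)! = 1/120  (running 1/120)
⟨..|..⟩ = √(14400/7)·(1/120) = +0.377964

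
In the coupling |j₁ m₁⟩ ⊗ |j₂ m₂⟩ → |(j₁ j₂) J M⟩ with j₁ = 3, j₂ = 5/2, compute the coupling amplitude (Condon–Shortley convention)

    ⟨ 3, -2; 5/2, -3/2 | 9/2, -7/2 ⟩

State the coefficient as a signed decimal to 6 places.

−√(1/99) = -0.100504

j₁+j₂−J=1  J+j₁−j₂=5  J−j₁+j₂=4  j₁+j₂+J+1=11
(j₁±m₁, j₂±m₂, J±M) = (1,5,1,4,1,8)
P² = 921600/11
sum k=0..1:
  [0] +1/720 = 1/720
  [1] −1/576 = -1/576
S = -1/2880
C² = P²·S² = 1/99 ; C = -0.100504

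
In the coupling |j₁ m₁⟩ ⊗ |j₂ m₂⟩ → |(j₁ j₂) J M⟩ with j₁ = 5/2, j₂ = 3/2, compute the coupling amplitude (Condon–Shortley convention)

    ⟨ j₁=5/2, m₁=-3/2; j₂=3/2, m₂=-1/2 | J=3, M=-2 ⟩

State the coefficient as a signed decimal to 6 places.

-0.288675  (= −√(1/12))

triangle: 1!·4!·2!/8! = 48/40320
(j±m)!: 1!·4!·1!·2!·1!·5! = 5760
prefactor² = (2J+1)·Δ·N² = 48
  k=0: +1/(0!·1!·4!·1!·0!·1!) = 1/24
  k=1: −1/(1!·0!·3!·0!·1!·2!) = -1/12
Σ = -1/24  ⇒  CG² = 48·(-1/24)² = 1/12
CG = −√(1/12) = -0.288675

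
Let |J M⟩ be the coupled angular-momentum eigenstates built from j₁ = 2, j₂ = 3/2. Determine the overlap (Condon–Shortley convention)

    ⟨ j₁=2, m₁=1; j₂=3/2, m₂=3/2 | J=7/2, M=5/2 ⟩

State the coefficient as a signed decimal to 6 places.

+0.755929  (= +√(4/7))

j₁+j₂−J=0  J+j₁−j₂=4  J−j₁+j₂=3  j₁+j₂+J+1=8
(j₁±m₁, j₂±m₂, J±M) = (3,1,3,0,6,1)
P² = 5184/7
sum k=0..0:
  [0] +1/36 = 1/36
S = 1/36
C² = P²·S² = 4/7 ; C = +0.755929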